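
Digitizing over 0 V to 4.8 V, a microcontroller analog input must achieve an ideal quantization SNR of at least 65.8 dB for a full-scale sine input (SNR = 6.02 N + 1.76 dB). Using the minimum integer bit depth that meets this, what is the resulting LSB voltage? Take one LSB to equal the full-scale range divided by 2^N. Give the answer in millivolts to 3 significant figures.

Range is 4.8 V.
Solving 6.02 N ≥ 65.8 − 1.76: N ≥ 10.638. Round up → N = 11.
Step size = 4.8/2048 V = 2.34 mV.

2.34 mV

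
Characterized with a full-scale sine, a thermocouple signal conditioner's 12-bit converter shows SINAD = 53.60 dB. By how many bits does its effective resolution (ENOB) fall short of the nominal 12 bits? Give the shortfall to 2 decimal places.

ENOB = (SINAD − 1.76)/6.02 = (53.60 − 1.76)/6.02 = 8.6113 bits.
12 − 8.6113 = 3.39 bits below nominal.

3.39 bits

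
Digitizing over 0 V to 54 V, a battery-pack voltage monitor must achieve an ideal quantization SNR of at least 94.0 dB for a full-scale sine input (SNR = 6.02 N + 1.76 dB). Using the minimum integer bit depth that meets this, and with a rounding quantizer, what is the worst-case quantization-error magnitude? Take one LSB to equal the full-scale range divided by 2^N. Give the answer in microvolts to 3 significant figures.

V_FS = 54 V.
Required N = ⌈(94.0 − 1.76)/6.02⌉ = ⌈15.322⌉ = 16.
LSB = 54 V / 2^16 = 0.82397 mV.
Max error for round-to-nearest is LSB/2 = 412 µV.

412 µV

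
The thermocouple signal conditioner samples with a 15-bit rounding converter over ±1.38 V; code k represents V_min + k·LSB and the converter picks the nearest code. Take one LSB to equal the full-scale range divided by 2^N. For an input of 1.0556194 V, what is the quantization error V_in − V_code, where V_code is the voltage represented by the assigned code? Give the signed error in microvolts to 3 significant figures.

−16.6 µV

Span: 1.38 V − (-1.38 V) = 2.76 V. LSB = 2.76 V / 2^15 ≈ 84.23 µV.
(V_in − V_min)/LSB = (1.0556194 − (-1.38)) × 32768/2.76 = 28916.8031 → nearest code k = 28917.
Reconstructed level: -1.38 + 28917 × 2.76/32768 V = 1.0556359863 V.
e = 1.0556194 − (1.0556359863) = −16.6 µV.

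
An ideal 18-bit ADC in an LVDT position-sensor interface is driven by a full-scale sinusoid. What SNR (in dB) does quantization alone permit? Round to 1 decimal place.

SNR = 6.02·18 + 1.76 = 110.12 dB.

110.1 dB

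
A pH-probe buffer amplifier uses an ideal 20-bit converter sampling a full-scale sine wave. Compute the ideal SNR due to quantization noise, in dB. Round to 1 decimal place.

SNR = 6.02·20 + 1.76 = 122.16 dB.

122.2 dB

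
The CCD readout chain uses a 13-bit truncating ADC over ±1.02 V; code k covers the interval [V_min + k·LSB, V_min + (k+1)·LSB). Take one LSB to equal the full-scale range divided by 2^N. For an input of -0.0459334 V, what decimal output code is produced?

The full-scale span is 1.02 − (-1.02) = 2.04 V. LSB = 2.04 V / 2^13 ≈ 249.0 µV.
V_in − V_min = -0.0459334 − (-1.02) = 0.9740666 V.
Divide by LSB: 0.9740666 × 8192/2.04 = 3911.5459.
Truncating gives code 3911.

3911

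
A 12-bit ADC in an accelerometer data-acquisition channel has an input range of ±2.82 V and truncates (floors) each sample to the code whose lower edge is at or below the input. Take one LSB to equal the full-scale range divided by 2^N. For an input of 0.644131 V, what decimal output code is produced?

2515

Full-scale range = 2.82 V − (-2.82 V) = 5.64 V. LSB = 5.64 V / 2^12 ≈ 1.377 mV.
code = ⌊(V_in − V_min)/LSB⌋ = ⌊(V_in − V_min) × 2^12 / range⌋
     = ⌊(0.644131 − (-2.82)) × 4096 / 5.64⌋ = ⌊3.464131 × 4096/5.64⌋
     = ⌊2515.794⌋ = 2515.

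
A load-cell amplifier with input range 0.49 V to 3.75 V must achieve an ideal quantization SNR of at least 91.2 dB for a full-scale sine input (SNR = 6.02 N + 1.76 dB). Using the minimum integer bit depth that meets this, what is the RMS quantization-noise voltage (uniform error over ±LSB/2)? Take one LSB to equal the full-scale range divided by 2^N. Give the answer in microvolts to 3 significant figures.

28.7 µV

Span: 3.75 V − (0.49 V) = 3.26 V.
Required N = ⌈(91.2 − 1.76)/6.02⌉ = ⌈14.857⌉ = 15.
One LSB is 3.26 V / 32768 = 99.487 µV.
V_rms = LSB/√12 = 28.7 µV.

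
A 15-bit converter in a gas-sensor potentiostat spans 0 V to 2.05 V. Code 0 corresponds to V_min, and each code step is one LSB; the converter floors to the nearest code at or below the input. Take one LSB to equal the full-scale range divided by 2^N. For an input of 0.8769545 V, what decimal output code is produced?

Full-scale range = 2.05 V. LSB = 2.05 V / 2^15 ≈ 62.56 µV.
V_in − V_min = 0.8769545 − (0) = 0.8769545 V.
Divide by LSB: 0.8769545 × 32768/2.05 = 14017.5830.
Truncating gives code 14017.

14017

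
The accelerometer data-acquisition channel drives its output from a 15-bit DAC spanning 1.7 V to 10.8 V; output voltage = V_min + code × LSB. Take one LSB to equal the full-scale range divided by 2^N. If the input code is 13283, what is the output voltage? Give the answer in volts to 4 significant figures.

Range = 10.8 − (1.7) = 9.1 V. LSB = 9.1 V / 2^15.
Output = V_min + (13283/32768) × range = 1.7 + 0.405365 × 9.1 V
      = 1.7 V + 3.68882 V = 5.38882 V.

5.389 V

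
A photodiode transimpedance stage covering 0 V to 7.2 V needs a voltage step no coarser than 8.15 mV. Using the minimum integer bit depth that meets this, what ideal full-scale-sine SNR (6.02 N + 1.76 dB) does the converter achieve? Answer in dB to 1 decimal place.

62.0 dB

V_FS = 7.2 V.
Required number of levels: 7.2/8.15 mV = 883.44; smallest N with 2^N ≥ that is 10.
6.02(10) + 1.76 = 61.96 dB.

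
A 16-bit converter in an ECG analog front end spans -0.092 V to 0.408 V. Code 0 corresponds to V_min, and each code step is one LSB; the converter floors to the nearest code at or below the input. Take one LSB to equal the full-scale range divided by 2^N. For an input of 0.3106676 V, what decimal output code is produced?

Range = 0.408 − (-0.092) = 0.5 V. LSB = 0.5 V / 2^16 ≈ 7.629 µV.
code = ⌊(V_in − V_min)/LSB⌋ = ⌊(V_in − V_min) × 2^16 / range⌋
     = ⌊(0.3106676 − (-0.092)) × 65536 / 0.5⌋ = ⌊0.4026676 × 65536/0.5⌋
     = ⌊52778.448⌋ = 52778.

52778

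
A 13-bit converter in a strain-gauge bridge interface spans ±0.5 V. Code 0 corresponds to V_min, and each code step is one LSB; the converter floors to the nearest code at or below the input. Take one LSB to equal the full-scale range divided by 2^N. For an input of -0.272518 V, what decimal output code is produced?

1863

Full-scale range = 0.5 V − (-0.5 V) = 1 V. LSB = 1 V / 2^13 ≈ 122.1 µV.
V_in − V_min = -0.272518 − (-0.5) = 0.227482 V.
Divide by LSB: 0.227482 × 8192/1 = 1863.5325.
Truncating gives code 1863.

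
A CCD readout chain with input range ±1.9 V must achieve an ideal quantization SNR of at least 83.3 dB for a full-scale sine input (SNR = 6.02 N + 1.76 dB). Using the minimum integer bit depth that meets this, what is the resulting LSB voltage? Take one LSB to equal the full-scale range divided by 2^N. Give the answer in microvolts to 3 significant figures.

Span: 1.9 V − (-1.9 V) = 3.8 V.
6.02 N + 1.76 ≥ 83.3 gives N ≥ 13.545, so the minimum integer is 14.
LSB = 3.8 V ÷ 2^14 = 3.8/16384 V = 232 µV.

232 µV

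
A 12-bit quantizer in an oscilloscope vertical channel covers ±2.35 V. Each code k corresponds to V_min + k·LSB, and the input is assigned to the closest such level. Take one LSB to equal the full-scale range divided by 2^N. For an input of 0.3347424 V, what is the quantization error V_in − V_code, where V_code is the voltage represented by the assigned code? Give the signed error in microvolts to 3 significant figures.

Full-scale range = 2.35 V − (-2.35 V) = 4.7 V. LSB = 4.7 V / 2^12 ≈ 1.147 mV.
(V_in − V_min)/LSB = (0.3347424 − (-2.35)) × 4096/4.7 = 2339.7244 → nearest code k = 2340.
V_code = V_min + k × range/2^12 = -2.35 + 2340 × 4.7/4096 = 0.3350585938 V.
V_in − V_code = 0.3347424 − (0.3350585938) = −316 µV.

−316 µV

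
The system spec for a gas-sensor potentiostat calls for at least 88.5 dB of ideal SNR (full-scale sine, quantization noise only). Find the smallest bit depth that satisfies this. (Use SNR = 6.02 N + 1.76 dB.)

6.02 N + 1.76 ≥ 88.5 gives N ≥ 14.409, so the minimum integer is 15.

15 bits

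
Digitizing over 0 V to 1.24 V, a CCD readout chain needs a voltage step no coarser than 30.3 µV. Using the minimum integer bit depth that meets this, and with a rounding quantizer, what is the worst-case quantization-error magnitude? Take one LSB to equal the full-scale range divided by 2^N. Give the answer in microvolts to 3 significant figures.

Full-scale range = 1.24 V.
1.24 V / 30.3 µV = 40920. Since 2^15 = 32768 and 2^16 = 65536, N = 16.
LSB = 1.24 V ÷ 2^16 = 1.24/65536 V = 18.921 µV.
Half an LSB is 9.46 µV.

9.46 µV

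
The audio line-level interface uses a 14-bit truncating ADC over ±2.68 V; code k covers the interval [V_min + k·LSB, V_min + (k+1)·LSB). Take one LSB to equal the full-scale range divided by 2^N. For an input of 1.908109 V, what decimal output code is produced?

14024

Full-scale range = 2.68 V − (-2.68 V) = 5.36 V. LSB = 5.36 V / 2^14 ≈ 327.1 µV.
V_in − V_min = 1.908109 − (-2.68) = 4.588109 V.
Divide by LSB: 4.588109 × 16384/5.36 = 14024.5481.
Truncating gives code 14024.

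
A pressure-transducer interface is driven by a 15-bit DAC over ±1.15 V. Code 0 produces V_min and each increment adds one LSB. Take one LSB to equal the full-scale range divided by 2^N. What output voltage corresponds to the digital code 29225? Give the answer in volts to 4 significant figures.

0.9013 V

The full-scale span is 1.15 − (-1.15) = 2.3 V. LSB = 2.3 V / 2^15.
V_out = -1.15 + 29225 × (2.3/32768) V
      = -1.15 + 2.05132 = 0.901315 V.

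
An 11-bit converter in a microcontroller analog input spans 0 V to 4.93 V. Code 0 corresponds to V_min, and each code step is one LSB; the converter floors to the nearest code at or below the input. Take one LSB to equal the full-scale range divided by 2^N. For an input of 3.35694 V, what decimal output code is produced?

Full-scale range = 4.93 V. LSB = 4.93 V / 2^11 ≈ 2.407 mV.
code = ⌊(V_in − V_min)/LSB⌋ = ⌊(V_in − V_min) × 2^11 / range⌋
     = ⌊(3.35694 − (0)) × 2048 / 4.93⌋ = ⌊3.35694 × 2048/4.93⌋
     = ⌊1394.526⌋ = 1394.

1394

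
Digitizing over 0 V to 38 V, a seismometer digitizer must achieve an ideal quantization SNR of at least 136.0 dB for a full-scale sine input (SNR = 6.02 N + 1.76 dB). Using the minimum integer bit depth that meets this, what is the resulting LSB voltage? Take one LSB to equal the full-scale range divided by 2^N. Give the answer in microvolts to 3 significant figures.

V_FS = 38 V.
6.02 N + 1.76 ≥ 136.0 gives N ≥ 22.299, so the minimum integer is 23.
LSB = 38 V / 2^23 = 4.53 µV.

4.53 µV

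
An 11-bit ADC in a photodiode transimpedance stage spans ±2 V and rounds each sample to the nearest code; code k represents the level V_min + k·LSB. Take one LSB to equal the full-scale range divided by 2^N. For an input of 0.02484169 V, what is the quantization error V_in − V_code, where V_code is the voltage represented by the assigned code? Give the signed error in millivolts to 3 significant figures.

−0.549 mV

Range = 2 − (-2) = 4 V. LSB = 4 V / 2^11 ≈ 1.953 mV.
(V_in − V_min)/LSB = (0.02484169 − (-2)) × 2048/4 = 1036.7189 → nearest code k = 1037.
V_code = -2 + (1037/2048) × 4 = 0.02539062500 V.
V_in − V_code = 0.02484169 − (0.02539062500) = −0.549 mV.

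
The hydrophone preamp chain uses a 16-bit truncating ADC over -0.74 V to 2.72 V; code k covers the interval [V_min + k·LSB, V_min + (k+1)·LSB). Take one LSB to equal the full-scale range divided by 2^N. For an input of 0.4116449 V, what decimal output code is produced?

The full-scale span is 2.72 − (-0.74) = 3.46 V. LSB = 3.46 V / 2^16 ≈ 52.80 µV.
(V_in − V_min) × 2^16/range = (0.4116449 − (-0.74)) × 65536/3.46 = 21813.353.
Floor → code = 21813.

21813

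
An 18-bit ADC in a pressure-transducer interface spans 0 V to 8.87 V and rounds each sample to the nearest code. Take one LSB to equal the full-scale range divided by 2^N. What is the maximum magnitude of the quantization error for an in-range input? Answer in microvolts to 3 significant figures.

V_FS = 8.87 V.
LSB = 8.87 V / 2^18 = 33.836 µV.
|e|_max = LSB/2 = 16.9 µV.

16.9 µV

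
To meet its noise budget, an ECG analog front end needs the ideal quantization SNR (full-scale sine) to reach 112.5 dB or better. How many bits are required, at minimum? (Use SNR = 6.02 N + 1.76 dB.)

19 bits

Required N = ⌈(112.5 − 1.76)/6.02⌉ = ⌈18.395⌉ = 19.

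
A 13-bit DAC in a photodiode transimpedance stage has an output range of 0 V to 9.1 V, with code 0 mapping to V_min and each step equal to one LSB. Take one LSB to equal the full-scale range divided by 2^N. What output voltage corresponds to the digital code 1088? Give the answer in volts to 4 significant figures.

1.209 V

Full-scale range = 9.1 V. LSB = 9.1 V / 2^13.
V_out = 0 + 1088 × (9.1/8192) V
      = 0 V + 1.20859 V = 1.20859 V.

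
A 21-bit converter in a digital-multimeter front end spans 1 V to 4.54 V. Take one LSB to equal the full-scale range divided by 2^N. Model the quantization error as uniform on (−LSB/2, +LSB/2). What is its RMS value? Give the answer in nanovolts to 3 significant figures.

The full-scale span is 4.54 − (1) = 3.54 V.
LSB = 3.54 V ÷ 2^21 = 3.54/2097152 V = 1.6880 µV.
σ_q = LSB/√12 = 1.6880 µV/3.4641 = 487 nV.

487 nV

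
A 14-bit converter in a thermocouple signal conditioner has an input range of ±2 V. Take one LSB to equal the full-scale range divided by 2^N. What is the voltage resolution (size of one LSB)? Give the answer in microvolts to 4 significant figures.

Span: 2 V − (-2 V) = 4 V.
There are 2^14 = 16384 steps.
One LSB is 4 V / 16384 = 244.1 µV.

244.1 µV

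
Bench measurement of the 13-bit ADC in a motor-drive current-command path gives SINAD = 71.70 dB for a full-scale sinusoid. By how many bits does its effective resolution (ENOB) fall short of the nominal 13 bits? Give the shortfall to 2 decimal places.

1.38 bits

ENOB = (SINAD − 1.76)/6.02 = (71.70 − 1.76)/6.02 = 11.6179 bits.
13 − 11.6179 = 1.38 bits below nominal.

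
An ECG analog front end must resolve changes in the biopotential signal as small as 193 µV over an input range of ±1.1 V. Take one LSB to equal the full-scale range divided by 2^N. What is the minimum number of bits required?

The full-scale span is 1.1 − (-1.1) = 2.2 V.
2.2 V / 193 µV = 11400. Since 2^13 = 8192 and 2^14 = 16384, N = 14.

14 bits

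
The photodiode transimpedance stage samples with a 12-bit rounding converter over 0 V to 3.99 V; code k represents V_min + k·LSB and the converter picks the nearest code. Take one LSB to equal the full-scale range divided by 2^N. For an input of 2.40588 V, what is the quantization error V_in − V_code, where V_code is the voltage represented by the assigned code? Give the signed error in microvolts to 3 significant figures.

Span = 3.99 V. LSB = 3.99 V / 2^12 ≈ 0.9741 mV.
(V_in − V_min)/LSB = (2.40588 − (0)) × 4096/3.99 = 2469.7956 → nearest code k = 2470.
Reconstructed level: 0 + 2470 × 3.99/4096 V = 2.406079102 V.
Error = V_in − V_code = 2.40588 − (2.406079102) = −199 µV.

−199 µV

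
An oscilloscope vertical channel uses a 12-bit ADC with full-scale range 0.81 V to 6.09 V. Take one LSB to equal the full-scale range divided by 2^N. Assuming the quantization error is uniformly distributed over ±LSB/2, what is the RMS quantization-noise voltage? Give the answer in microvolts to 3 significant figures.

372 µV

Span: 6.09 V − (0.81 V) = 5.28 V.
LSB = 5.28 V / 2^12 = 1.2891 mV.
RMS of a uniform error over width LSB is LSB/√12 = 372 µV.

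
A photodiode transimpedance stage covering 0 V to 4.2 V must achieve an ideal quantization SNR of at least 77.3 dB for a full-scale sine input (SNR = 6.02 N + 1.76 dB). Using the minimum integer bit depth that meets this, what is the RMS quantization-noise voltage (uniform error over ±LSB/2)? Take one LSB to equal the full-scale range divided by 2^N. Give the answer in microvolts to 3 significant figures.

148 µV

Span = 4.2 V.
Solving 6.02 N ≥ 77.3 − 1.76: N ≥ 12.548. Round up → N = 13.
One LSB is 4.2 V / 8192 = 0.51270 mV.
V_rms = LSB/√12 = 148 µV.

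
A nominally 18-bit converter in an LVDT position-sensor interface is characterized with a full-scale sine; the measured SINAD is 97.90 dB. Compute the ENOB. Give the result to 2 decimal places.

Inverting SNR = 6.02 N + 1.76: N_eff = (97.90 − 1.76)/6.02 = 15.9701.

15.97 bits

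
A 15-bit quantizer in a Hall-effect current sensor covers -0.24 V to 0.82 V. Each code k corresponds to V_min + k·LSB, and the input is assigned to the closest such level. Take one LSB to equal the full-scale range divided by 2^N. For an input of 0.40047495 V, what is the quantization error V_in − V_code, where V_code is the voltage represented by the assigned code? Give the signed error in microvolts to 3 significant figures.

Full-scale range = 0.82 V − (-0.24 V) = 1.06 V. LSB = 1.06 V / 2^15 ≈ 32.35 µV.
Position in LSBs: (0.40047495 − (-0.24)) × 32768/1.06 = 19799.1351; rounding gives k = 19799.
V_code = V_min + k × range/2^15 = -0.24 + 19799 × 1.06/32768 = 0.40047058105 V.
Error = V_in − V_code = 0.40047495 − (0.40047058105) = +4.37 µV.

+4.37 µV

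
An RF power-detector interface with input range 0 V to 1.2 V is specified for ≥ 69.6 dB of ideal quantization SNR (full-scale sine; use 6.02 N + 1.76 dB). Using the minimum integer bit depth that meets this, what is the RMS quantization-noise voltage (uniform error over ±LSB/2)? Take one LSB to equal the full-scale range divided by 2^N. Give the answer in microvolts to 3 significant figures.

Range is 1.2 V.
6.02 N + 1.76 ≥ 69.6 gives N ≥ 11.269, so the minimum integer is 12.
One LSB is 1.2 V / 4096 = 292.97 µV.
RMS noise = LSB/√12 = 84.6 µV.

84.6 µV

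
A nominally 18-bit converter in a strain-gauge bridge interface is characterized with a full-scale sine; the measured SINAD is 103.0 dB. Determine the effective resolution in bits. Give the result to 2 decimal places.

Inverting SNR = 6.02 N + 1.76: N_eff = (103.0 − 1.76)/6.02 = 16.8173.

16.82 bits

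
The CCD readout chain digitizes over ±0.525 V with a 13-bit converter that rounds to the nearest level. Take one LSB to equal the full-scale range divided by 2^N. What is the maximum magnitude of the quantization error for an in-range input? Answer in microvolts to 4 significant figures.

The full-scale span is 0.525 − (-0.525) = 1.05 V.
Step size = 1.05/8192 V = 128.174 µV.
Worst-case error for round-to-nearest is half an LSB: 64.09 µV.

64.09 µV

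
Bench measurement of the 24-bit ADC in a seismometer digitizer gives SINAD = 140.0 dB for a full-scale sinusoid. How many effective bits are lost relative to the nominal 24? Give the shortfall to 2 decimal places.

Effective bits = (140.0 − 1.76)/6.02 = 22.9635.
Lost resolution: 24 − 22.9635 = 1.0365 bits.

1.04 bits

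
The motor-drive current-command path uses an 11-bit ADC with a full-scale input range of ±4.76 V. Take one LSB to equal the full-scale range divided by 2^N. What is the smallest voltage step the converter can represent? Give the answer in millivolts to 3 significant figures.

4.65 mV

Range = 4.76 − (-4.76) = 9.52 V.
There are 2^11 = 2048 steps.
LSB = 9.52 V ÷ 2^11 = 9.52/2048 V = 4.65 mV.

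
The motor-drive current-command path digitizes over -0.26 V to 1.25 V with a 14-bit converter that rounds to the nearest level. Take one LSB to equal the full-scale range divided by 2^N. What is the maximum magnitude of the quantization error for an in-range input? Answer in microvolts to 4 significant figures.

46.08 µV

Full-scale range = 1.25 V − (-0.26 V) = 1.51 V.
Step size = 1.51/16384 V = 92.1631 µV.
|e|_max = LSB/2 = 46.08 µV.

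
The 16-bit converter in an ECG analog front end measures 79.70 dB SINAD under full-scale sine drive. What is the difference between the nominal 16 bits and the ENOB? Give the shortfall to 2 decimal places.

Effective bits = (79.70 − 1.76)/6.02 = 12.9468.
16 − 12.9468 = 3.05 bits below nominal.

3.05 bits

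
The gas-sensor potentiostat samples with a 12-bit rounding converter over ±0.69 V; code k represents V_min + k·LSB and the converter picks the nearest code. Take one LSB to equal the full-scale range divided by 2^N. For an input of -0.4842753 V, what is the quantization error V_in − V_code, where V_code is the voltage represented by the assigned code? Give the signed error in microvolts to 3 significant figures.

−130 µV

Full-scale range = 0.69 V − (-0.69 V) = 1.38 V. LSB = 1.38 V / 2^12 ≈ 336.9 µV.
(V_in − V_min)/LSB = (-0.4842753 − (-0.69)) × 4096/1.38 = 610.6148 → nearest code k = 611.
V_code = -0.69 + (611/4096) × 1.38 = -0.4841455078 V.
V_in − V_code = -0.4842753 − (-0.4841455078) = −130 µV.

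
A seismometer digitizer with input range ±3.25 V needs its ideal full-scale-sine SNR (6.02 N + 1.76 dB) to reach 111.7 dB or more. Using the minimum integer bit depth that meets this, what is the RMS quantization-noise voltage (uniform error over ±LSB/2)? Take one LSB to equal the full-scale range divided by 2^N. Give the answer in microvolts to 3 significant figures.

Range = 3.25 − (-3.25) = 6.5 V.
Solving 6.02 N ≥ 111.7 − 1.76: N ≥ 18.262. Round up → N = 19.
One LSB is 6.5 V / 524288 = 12.398 µV.
V_rms = LSB/√12 = 3.58 µV.

3.58 µV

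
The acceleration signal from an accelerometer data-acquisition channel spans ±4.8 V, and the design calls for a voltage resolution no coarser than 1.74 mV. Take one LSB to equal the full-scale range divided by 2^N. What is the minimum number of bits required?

Span: 4.8 V − (-4.8 V) = 9.6 V.
Need 2^N ≥ 9.6 V / 1.74 mV = 5517 → N_min = 13.

13 bits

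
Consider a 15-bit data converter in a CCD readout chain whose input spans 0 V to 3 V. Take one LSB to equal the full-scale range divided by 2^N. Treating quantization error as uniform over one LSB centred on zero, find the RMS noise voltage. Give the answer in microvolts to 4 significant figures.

V_FS = 3 V.
One LSB is 3 V / 32768 = 91.5527 µV.
σ_q = LSB/√12 = 91.5527 µV/3.4641 = 26.43 µV.

26.43 µV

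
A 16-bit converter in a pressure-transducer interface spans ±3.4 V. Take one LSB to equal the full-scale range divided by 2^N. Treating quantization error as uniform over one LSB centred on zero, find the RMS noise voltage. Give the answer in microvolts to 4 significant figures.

29.95 µV

The full-scale span is 3.4 − (-3.4) = 6.8 V.
LSB = 6.8 V ÷ 2^16 = 6.8/65536 V = 103.760 µV.
For a uniform distribution on [−LSB/2, +LSB/2], V_rms = LSB/√12 = 103.760 µV/3.4641 = 29.95 µV.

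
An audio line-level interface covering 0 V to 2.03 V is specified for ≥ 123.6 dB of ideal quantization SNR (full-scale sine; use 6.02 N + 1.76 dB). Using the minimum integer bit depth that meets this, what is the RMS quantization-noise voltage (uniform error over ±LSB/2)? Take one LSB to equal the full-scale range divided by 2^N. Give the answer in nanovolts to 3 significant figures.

279 nV

V_FS = 2.03 V.
N ≥ (123.6 − 1.76)/6.02 = 20.239 → N_min = 21.
LSB = 2.03 V ÷ 2^21 = 2.03/2097152 V = 0.96798 µV.
V_rms = LSB/√12 = 279 nV.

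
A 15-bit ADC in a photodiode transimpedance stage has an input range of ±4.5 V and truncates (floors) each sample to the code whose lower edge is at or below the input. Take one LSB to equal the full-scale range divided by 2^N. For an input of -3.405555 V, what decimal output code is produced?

3984

Range = 4.5 − (-4.5) = 9 V. LSB = 9 V / 2^15 ≈ 274.7 µV.
code = ⌊(V_in − V_min)/LSB⌋ = ⌊(V_in − V_min) × 2^15 / range⌋
     = ⌊(-3.405555 − (-4.5)) × 32768 / 9⌋ = ⌊1.094445 × 32768/9⌋
     = ⌊3984.753⌋ = 3984.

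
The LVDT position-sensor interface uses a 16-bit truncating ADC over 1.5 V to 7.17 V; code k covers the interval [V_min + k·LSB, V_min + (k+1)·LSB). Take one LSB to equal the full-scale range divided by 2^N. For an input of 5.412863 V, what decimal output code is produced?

Span: 7.17 V − (1.5 V) = 5.67 V. LSB = 5.67 V / 2^16 ≈ 86.52 µV.
V_in − V_min = 5.412863 − (1.5) = 3.912863 V.
Divide by LSB: 3.912863 × 65536/5.67 = 45226.3474.
Truncating gives code 45226.

45226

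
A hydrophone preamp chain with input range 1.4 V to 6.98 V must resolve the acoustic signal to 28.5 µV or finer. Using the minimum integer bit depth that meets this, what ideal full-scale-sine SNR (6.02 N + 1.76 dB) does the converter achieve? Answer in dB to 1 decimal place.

110.1 dB

Span: 6.98 V − (1.4 V) = 5.58 V.
Required number of levels: 5.58/28.5 µV = 195790; smallest N with 2^N ≥ that is 18.
Ideal SNR at N = 18: 6.02·18 + 1.76 = 110.1 dB.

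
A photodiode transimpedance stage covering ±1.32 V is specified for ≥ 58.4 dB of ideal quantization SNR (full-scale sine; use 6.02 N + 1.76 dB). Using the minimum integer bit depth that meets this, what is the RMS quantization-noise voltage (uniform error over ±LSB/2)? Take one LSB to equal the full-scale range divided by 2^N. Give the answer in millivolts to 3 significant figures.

Span: 1.32 V − (-1.32 V) = 2.64 V.
Required N = ⌈(58.4 − 1.76)/6.02⌉ = ⌈9.409⌉ = 10.
Step size = 2.64/1024 V = 2.5781 mV.
RMS noise = LSB/√12 = 0.744 mV.

0.744 mV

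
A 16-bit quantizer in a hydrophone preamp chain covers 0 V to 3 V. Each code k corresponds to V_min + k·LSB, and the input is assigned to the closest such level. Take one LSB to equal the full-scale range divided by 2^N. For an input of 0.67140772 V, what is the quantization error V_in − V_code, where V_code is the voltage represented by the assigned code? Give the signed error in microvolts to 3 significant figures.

Span = 3 V. LSB = 3 V / 2^16 ≈ 45.78 µV.
(0.67140772 − (0)) / LSB = 0.67140772 × 65536/3 = 14667.1254. Nearest integer: k = 14667.
Reconstructed level: 0 + 14667 × 3/65536 V = 0.67140197754 V.
V_in − V_code = 0.67140772 − (0.67140197754) = +5.74 µV.

+5.74 µV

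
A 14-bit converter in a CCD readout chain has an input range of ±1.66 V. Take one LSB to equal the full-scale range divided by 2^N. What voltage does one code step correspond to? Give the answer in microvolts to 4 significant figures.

The full-scale span is 1.66 − (-1.66) = 3.32 V.
2^14 = 16384 levels.
LSB = 3.32 V ÷ 2^14 = 3.32/16384 V = 202.6 µV.

202.6 µV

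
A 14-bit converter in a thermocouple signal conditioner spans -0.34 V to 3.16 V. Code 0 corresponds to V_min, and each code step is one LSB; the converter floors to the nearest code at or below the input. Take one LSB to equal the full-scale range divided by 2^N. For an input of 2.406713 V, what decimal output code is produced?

The full-scale span is 3.16 − (-0.34) = 3.5 V. LSB = 3.5 V / 2^14 ≈ 213.6 µV.
V_in − V_min = 2.406713 − (-0.34) = 2.746713 V.
Divide by LSB: 2.746713 × 16384/3.5 = 12857.7559.
Truncating gives code 12857.

12857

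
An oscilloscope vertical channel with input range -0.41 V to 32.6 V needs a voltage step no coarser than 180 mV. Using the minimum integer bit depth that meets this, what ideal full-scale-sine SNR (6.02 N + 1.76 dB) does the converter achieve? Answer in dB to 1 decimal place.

49.9 dB

The full-scale span is 32.6 − (-0.41) = 33.01 V.
Need 2^N ≥ 33.01 V / 180 mV = 183.4 → N_min = 8.
SNR = 6.02 × 8 + 1.76 = 49.92 dB.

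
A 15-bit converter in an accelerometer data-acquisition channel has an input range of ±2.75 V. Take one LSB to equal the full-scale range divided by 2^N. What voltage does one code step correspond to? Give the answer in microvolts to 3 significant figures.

Range = 2.75 − (-2.75) = 5.5 V.
There are 2^15 = 32768 steps.
LSB = 5.5 V ÷ 2^15 = 5.5/32768 V = 168 µV.

168 µV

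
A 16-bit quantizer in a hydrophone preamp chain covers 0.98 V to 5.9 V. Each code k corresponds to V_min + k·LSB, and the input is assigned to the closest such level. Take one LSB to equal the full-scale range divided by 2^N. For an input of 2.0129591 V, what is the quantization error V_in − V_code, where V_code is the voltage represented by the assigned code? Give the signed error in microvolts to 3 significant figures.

+26.4 µV

Range = 5.9 − (0.98) = 4.92 V. LSB = 4.92 V / 2^16 ≈ 75.07 µV.
(V_in − V_min)/LSB = (2.0129591 − (0.98)) × 65536/4.92 = 13759.3511 → nearest code k = 13759.
V_code = V_min + k × range/2^16 = 0.98 + 13759 × 4.92/65536 = 2.0129327393 V.
Error = V_in − V_code = 2.0129591 − (2.0129327393) = +26.4 µV.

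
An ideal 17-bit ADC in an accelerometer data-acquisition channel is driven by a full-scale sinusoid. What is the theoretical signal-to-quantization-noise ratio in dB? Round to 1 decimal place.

Ideal quantization SNR: 6.02 × 17 + 1.76 dB = 104.1 dB.

104.1 dB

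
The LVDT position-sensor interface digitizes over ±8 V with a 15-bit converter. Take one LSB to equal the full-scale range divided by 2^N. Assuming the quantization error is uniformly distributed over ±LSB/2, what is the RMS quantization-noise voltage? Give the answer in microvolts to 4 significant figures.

141.0 µV

Range = 8 − (-8) = 16 V.
One LSB is 16 V / 32768 = 488.281 µV.
V_rms = LSB/√12 = 488.281 µV / √12 = 141.0 µV.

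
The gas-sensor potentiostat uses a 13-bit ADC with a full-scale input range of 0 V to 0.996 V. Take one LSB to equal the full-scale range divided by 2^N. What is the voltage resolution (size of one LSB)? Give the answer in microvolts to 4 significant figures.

121.6 µV

V_FS = 0.996 V.
Number of codes = 2^13 = 8192.
Step size = 0.996/8192 V = 121.6 µV.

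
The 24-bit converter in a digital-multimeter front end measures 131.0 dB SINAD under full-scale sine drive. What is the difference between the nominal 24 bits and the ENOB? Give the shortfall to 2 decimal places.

Effective bits = (131.0 − 1.76)/6.02 = 21.4684.
24 − 21.4684 = 2.53 bits below nominal.

2.53 bits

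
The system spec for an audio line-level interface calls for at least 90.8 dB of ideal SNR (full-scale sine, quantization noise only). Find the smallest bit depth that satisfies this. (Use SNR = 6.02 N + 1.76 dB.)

15 bits

N ≥ (90.8 − 1.76)/6.02 = 14.791 → N_min = 15.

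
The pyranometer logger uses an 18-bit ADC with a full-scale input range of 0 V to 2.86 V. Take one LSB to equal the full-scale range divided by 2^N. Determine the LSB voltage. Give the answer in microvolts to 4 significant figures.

10.91 µV

Span = 2.86 V.
Number of codes = 2^18 = 262144.
One LSB is 2.86 V / 262144 = 10.91 µV.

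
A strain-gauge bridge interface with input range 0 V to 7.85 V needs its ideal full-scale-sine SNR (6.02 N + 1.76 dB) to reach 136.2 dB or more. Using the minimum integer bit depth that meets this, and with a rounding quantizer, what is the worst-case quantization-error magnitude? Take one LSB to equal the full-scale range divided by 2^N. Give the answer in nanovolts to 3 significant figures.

Span = 7.85 V.
N ≥ (136.2 − 1.76)/6.02 = 22.332 → N_min = 23.
Step size = 7.85/8388608 V = 0.93579 µV.
|e|_max = LSB/2 = 468 nV.

468 nV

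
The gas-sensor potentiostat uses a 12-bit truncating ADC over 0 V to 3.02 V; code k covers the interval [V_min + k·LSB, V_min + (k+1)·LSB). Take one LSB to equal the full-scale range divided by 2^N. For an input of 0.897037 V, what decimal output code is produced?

1216

Span = 3.02 V. LSB = 3.02 V / 2^12 ≈ 0.7373 mV.
(V_in − V_min) × 2^12/range = (0.897037 − (0)) × 4096/3.02 = 1216.644.
Floor → code = 1216.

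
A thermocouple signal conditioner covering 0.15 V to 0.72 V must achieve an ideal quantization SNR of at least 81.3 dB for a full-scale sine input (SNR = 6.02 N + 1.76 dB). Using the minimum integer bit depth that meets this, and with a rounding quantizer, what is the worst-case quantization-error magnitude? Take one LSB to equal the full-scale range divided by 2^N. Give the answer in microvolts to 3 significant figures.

17.4 µV

Range = 0.72 − (0.15) = 0.57 V.
6.02 N + 1.76 ≥ 81.3 gives N ≥ 13.213, so the minimum integer is 14.
Step size = 0.57/16384 V = 34.790 µV.
|e|_max = LSB/2 = 17.4 µV.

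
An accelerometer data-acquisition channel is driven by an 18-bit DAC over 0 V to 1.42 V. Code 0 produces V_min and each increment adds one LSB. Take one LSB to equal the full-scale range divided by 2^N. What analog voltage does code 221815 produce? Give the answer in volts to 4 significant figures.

1.202 V

V_FS = 1.42 V. LSB = 1.42 V / 2^18.
V_out = 0 + 221815 × (1.42/262144) V
      = 0 V + 1.20154 V = 1.20154 V.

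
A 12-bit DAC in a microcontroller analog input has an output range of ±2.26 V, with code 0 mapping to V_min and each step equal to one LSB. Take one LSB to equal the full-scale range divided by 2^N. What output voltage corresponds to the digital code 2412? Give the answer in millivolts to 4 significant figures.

Span: 2.26 V − (-2.26 V) = 4.52 V. LSB = 4.52 V / 2^12.
Output = V_min + (2412/4096) × range = -2.26 + 0.588867 × 4.52 V
      = -2.26 V + 2.66168 V = 0.401680 V.

401.7 mV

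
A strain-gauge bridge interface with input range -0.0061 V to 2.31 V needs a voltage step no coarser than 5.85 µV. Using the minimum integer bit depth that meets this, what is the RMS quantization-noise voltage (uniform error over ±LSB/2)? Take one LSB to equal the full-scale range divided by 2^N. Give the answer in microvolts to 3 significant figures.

1.28 µV

The full-scale span is 2.31 − (-0.0061) = 2.3161 V.
Levels needed ≥ 2.3161/5.85 µV = 395900. 2^19 = 524288 suffices, so N_min = 19.
LSB = 2.3161 V / 2^19 = 4.4176 µV.
V_rms = LSB/√12 = 1.28 µV.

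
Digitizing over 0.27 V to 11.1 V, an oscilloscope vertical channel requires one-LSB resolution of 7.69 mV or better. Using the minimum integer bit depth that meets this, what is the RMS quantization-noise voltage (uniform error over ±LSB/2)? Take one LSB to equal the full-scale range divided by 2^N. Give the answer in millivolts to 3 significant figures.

1.53 mV

Full-scale range = 11.1 V − (0.27 V) = 10.83 V.
Required number of levels: 10.83/7.69 mV = 1408.3; smallest N with 2^N ≥ that is 11.
LSB = 10.83 V ÷ 2^11 = 10.83/2048 V = 5.2881 mV.
σ_q = LSB/√12 = 5.2881 mV/3.4641 = 1.53 mV.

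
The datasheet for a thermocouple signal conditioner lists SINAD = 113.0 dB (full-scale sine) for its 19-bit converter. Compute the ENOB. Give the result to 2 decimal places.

18.48 bits

Inverting SNR = 6.02 N + 1.76: N_eff = (113.0 − 1.76)/6.02 = 18.4784.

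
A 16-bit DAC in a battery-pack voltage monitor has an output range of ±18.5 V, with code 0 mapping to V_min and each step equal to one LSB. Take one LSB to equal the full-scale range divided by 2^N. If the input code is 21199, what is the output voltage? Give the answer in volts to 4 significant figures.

-6.532 V

Range = 18.5 − (-18.5) = 37 V. LSB = 37 V / 2^16.
V_out = -18.5 + 21199 × (37/65536) V
      = -18.5 V + 11.9684 V = -6.53157 V.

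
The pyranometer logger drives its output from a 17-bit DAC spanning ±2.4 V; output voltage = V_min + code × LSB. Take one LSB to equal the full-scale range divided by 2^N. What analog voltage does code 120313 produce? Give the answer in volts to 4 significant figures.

2.006 V

Full-scale range = 2.4 V − (-2.4 V) = 4.8 V. LSB = 4.8 V / 2^17.
V_out = -2.4 + 120313 × (4.8/131072) V
      = -2.4 V + 4.40599 V = 2.00599 V.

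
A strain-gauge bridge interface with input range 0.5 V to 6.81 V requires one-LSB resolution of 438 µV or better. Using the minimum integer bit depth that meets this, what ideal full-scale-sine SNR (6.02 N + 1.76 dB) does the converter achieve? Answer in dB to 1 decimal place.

Range = 6.81 − (0.5) = 6.31 V.
Levels needed ≥ 6.31/438 µV = 14410. 2^14 = 16384 suffices, so N_min = 14.
6.02(14) + 1.76 = 86.04 dB.

86.0 dB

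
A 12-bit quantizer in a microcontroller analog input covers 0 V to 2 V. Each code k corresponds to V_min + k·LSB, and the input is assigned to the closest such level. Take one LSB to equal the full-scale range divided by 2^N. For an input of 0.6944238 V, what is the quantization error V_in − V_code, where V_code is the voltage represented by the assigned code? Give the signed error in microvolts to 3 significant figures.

+87.9 µV

Full-scale range = 2 V. LSB = 2 V / 2^12 ≈ 488.3 µV.
(0.6944238 − (0)) / LSB = 0.6944238 × 4096/2 = 1422.1799. Nearest integer: k = 1422.
V_code = 0 + (1422/4096) × 2 = 0.6943359375 V.
e = 0.6944238 − (0.6943359375) = +87.9 µV.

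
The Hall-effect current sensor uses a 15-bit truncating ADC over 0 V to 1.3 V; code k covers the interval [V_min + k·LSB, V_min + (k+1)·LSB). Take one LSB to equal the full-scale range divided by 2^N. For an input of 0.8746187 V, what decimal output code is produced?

22045

Full-scale range = 1.3 V. LSB = 1.3 V / 2^15 ≈ 39.67 µV.
(V_in − V_min) × 2^15/range = (0.8746187 − (0)) × 32768/1.3 = 22045.774.
Floor → code = 22045.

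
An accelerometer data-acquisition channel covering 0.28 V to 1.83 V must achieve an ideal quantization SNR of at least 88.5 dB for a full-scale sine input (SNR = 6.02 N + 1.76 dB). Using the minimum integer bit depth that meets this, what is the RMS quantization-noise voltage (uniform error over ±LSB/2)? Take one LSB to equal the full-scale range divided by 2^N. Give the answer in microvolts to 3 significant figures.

Full-scale range = 1.83 V − (0.28 V) = 1.55 V.
N ≥ (88.5 − 1.76)/6.02 = 14.409 → N_min = 15.
LSB = 1.55 V ÷ 2^15 = 1.55/32768 V = 47.302 µV.
RMS noise = LSB/√12 = 13.7 µV.

13.7 µV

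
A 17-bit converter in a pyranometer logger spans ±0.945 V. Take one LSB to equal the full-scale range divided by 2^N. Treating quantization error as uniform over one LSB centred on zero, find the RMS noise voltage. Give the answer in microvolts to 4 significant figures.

Full-scale range = 0.945 V − (-0.945 V) = 1.89 V.
One LSB is 1.89 V / 131072 = 14.4196 µV.
σ_q = LSB/√12 = 14.4196 µV/3.4641 = 4.163 µV.

4.163 µV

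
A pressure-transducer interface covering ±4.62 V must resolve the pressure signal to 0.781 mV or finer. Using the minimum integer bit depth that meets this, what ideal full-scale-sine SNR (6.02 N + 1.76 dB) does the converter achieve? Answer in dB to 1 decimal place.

Span: 4.62 V − (-4.62 V) = 9.24 V.
Need 2^N ≥ 9.24 V / 0.781 mV = 11830 → N_min = 14.
Ideal SNR at N = 14: 6.02·14 + 1.76 = 86.0 dB.

86.0 dB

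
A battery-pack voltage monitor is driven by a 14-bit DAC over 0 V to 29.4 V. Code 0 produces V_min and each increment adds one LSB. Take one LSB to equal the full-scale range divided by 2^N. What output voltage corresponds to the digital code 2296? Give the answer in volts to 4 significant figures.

4.120 V

V_FS = 29.4 V. LSB = 29.4 V / 2^14.
V_out = V_min + code × LSB = 0 V + 2296 × 29.4 V / 16384
      = 0 V + 4.12002 V = 4.12002 V.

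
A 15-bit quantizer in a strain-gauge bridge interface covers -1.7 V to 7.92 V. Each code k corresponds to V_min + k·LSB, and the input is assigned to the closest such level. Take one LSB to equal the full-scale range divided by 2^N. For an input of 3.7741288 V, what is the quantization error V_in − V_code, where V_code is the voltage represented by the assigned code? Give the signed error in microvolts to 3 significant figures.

Full-scale range = 7.92 V − (-1.7 V) = 9.62 V. LSB = 9.62 V / 2^15 ≈ 293.6 µV.
(3.7741288 − (-1.7)) / LSB = 5.4741288 × 32768/9.62 = 18646.1801. Nearest integer: k = 18646.
Reconstructed level: -1.7 + 18646 × 9.62/32768 V = 3.7740759277 V.
Error = V_in − V_code = 3.7741288 − (3.7740759277) = +52.9 µV.

+52.9 µV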